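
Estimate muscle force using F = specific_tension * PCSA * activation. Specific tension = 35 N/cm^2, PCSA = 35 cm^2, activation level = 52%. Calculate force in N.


F = sigma * PCSA * activation
F = 35 * 35 * 0.52
F = 637 N


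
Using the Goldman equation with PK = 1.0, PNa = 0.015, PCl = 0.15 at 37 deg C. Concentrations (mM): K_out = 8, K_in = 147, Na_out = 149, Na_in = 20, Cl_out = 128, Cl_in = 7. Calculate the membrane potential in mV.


Vm = (RT/F)*ln((PK*Ko + PNa*Nao + PCl*Cli)/(PK*Ki + PNa*Nai + PCl*Clo))
Numer = 11.285, Denom = 166.5
Vm = -71.93 mV


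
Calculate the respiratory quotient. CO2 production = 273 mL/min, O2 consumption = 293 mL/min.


RQ = VCO2 / VO2
RQ = 273 / 293
RQ = 0.9317


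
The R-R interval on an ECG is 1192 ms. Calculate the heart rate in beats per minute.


HR = 60 / RR_interval(s)
RR = 1192 ms = 1.192 s
HR = 60 / 1.192 = 50.34 bpm


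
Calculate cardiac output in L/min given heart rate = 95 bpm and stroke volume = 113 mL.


CO = HR * SV
CO = 95 * 113 / 1000
CO = 10.73 L/min


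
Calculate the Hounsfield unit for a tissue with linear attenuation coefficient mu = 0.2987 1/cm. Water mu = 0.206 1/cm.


HU = ((mu_tissue - mu_water) / mu_water) * 1000
HU = ((0.2987 - 0.206) / 0.206) * 1000
HU = 450


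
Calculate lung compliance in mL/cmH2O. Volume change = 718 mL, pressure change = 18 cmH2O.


C = dV / dP
C = 718 / 18
C = 39.89 mL/cmH2O


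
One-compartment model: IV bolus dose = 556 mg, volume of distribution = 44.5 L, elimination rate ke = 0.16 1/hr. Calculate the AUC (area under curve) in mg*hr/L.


C0 = Dose/Vd = 556/44.5 = 12.4944 mg/L
AUC = C0/ke = 12.4944/0.16
AUC = 78.09 mg*hr/L


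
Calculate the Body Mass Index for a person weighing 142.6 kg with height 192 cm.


BMI = weight / height^2
height = 192 cm = 1.92 m
BMI = 142.6 / 1.92^2
BMI = 38.68 kg/m^2


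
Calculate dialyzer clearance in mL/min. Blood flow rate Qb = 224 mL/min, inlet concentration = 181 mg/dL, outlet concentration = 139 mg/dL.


K = Qb * (Cb_in - Cb_out) / Cb_in
K = 224 * (181 - 139) / 181
K = 51.98 mL/min


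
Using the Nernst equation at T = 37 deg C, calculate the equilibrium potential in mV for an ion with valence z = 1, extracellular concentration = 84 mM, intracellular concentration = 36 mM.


E = (RT/(zF)) * ln(C_out/C_in)
T = 37 + 273.15 = 310.15 K
E = (8.314 * 310.15 / (1 * 96485)) * ln(84/36)
E = 22.64 mV


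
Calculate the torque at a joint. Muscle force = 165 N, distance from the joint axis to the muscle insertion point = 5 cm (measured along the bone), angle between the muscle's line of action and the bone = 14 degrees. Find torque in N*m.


Torque = F * d * sin(theta)   (moment arm = d*sin(theta))
d = 5 cm = 0.05 m
Torque = 165 * 0.05 * sin(14)
Torque = 1.996 N*m


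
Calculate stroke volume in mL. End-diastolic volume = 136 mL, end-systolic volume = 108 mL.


SV = EDV - ESV
SV = 136 - 108
SV = 28 mL


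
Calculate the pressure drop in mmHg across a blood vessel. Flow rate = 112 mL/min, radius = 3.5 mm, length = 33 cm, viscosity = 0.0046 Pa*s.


dP = 8*mu*L*Q / (pi*r^4)
Q = 112 mL/min = 1.86667e-06 m^3/s
dP = 48.0847 Pa = 48.0847 / 133.322 mmHg = 0.3607 mmHg


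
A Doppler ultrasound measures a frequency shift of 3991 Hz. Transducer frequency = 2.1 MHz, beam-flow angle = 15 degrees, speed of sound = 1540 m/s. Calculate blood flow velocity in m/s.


v = fd * c / (2 * f0 * cos(theta))
v = 3991 * 1540 / (2 * 2.1000e+06 * cos(15))
v = 1.515 m/s


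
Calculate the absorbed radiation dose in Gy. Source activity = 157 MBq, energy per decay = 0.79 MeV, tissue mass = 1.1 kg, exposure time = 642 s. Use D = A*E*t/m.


A = 157 MBq = 1.5700e+08 Bq
E = 0.79 MeV = 1.26558e-13 J
D = A*E*t/m = 1.5700e+08*1.26558e-13*642/1.1
D = 0.0116 Gy


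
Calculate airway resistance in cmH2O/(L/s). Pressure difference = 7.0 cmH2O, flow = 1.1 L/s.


R = dP / flow
R = 7.0 / 1.1
R = 6.364 cmH2O/(L/s)


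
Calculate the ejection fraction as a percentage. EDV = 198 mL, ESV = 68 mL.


SV = EDV - ESV = 198 - 68 = 130 mL
EF = SV/EDV * 100 = 130/198 * 100
EF = 65.66%


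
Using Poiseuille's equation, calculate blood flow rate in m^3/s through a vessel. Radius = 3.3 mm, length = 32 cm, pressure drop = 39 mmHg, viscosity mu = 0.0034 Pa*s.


Q = pi*r^4*dP / (8*mu*L)
r = 0.0033 m, L = 0.32 m
dP = 39 mmHg = 5199.558 Pa
Q = 2.2256e-04 m^3/s


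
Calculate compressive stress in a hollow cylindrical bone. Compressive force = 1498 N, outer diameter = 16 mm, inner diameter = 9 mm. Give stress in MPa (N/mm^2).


A = pi*(r_o^2 - r_i^2)
r_o = 8 mm, r_i = 4.5 mm
A = 137.445 mm^2
sigma = F/A = 1498 / 137.445
sigma = 10.9 MPa


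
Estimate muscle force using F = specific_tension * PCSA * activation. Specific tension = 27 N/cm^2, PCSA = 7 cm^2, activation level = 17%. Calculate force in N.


F = sigma * PCSA * activation
F = 27 * 7 * 0.17
F = 32.13 N


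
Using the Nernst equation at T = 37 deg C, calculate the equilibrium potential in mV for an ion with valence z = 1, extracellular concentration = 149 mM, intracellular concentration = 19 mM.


E = (RT/(zF)) * ln(C_out/C_in)
T = 37 + 273.15 = 310.15 K
E = (8.314 * 310.15 / (1 * 96485)) * ln(149/19)
E = 55.04 mV


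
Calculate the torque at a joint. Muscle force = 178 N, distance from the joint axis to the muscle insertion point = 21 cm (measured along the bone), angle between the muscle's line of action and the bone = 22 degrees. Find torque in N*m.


Torque = F * d * sin(theta)   (moment arm = d*sin(theta))
d = 21 cm = 0.21 m
Torque = 178 * 0.21 * sin(22)
Torque = 14 N*m


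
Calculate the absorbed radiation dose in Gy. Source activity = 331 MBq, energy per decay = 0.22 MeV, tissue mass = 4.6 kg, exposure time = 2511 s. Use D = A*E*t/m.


A = 331 MBq = 3.3100e+08 Bq
E = 0.22 MeV = 3.5244e-14 J
D = A*E*t/m = 3.3100e+08*3.5244e-14*2511/4.6
D = 0.006368 Gy


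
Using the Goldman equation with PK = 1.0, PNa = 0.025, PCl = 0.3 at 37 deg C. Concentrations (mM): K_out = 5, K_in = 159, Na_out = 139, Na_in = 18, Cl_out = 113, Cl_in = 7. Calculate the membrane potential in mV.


Vm = (RT/F)*ln((PK*Ko + PNa*Nao + PCl*Cli)/(PK*Ki + PNa*Nai + PCl*Clo))
Numer = 10.575, Denom = 193.35
Vm = -77.66 mV


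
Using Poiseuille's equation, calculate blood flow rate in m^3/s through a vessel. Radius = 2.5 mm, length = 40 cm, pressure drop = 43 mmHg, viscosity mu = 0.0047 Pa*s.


Q = pi*r^4*dP / (8*mu*L)
r = 0.0025 m, L = 0.4 m
dP = 43 mmHg = 5732.846 Pa
Q = 4.6777e-05 m^3/s


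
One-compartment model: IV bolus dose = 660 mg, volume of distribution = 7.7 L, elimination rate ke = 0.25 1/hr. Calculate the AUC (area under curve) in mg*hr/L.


C0 = Dose/Vd = 660/7.7 = 85.7143 mg/L
AUC = C0/ke = 85.7143/0.25
AUC = 342.9 mg*hr/L


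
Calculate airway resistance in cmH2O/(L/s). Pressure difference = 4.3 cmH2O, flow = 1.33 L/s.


R = dP / flow
R = 4.3 / 1.33
R = 3.233 cmH2O/(L/s)


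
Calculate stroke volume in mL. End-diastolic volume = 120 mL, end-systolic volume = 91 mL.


SV = EDV - ESV
SV = 120 - 91
SV = 29 mL


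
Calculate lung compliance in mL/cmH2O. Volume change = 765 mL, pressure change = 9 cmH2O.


C = dV / dP
C = 765 / 9
C = 85 mL/cmH2O


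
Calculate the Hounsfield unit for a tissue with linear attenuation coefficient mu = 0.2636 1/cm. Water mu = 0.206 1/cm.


HU = ((mu_tissue - mu_water) / mu_water) * 1000
HU = ((0.2636 - 0.206) / 0.206) * 1000
HU = 279.6


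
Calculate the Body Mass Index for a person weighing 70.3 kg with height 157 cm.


BMI = weight / height^2
height = 157 cm = 1.57 m
BMI = 70.3 / 1.57^2
BMI = 28.52 kg/m^2


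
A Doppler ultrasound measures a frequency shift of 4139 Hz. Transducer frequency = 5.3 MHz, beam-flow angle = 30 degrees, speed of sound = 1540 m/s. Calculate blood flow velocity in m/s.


v = fd * c / (2 * f0 * cos(theta))
v = 4139 * 1540 / (2 * 5.3000e+06 * cos(30))
v = 0.6944 m/s


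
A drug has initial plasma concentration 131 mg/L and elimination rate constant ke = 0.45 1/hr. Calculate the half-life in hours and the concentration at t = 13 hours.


t_half = ln(2) / ke = 0.693147 / 0.45 = 1.54 hr
C(t) = C0 * exp(-ke*t) = 131 * exp(-0.45*13)
C(13) = 0.3773 mg/L


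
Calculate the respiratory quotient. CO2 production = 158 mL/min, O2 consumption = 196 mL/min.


RQ = VCO2 / VO2
RQ = 158 / 196
RQ = 0.8061


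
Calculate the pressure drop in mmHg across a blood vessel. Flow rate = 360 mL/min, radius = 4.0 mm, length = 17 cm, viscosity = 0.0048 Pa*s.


dP = 8*mu*L*Q / (pi*r^4)
Q = 360 mL/min = 6e-06 m^3/s
dP = 48.7014 Pa = 48.7014 / 133.322 mmHg = 0.3653 mmHg


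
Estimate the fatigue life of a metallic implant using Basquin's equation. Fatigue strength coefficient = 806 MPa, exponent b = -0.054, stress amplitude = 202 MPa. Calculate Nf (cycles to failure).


sigma_a = sigma_f' * (2Nf)^b
2Nf = (sigma_a/sigma_f')^(1/b)
2Nf = (202/806)^(1/-0.054)
2Nf = 1.3468749e+11
Nf = 6.7344e+10


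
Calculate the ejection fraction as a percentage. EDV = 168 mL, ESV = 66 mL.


SV = EDV - ESV = 168 - 66 = 102 mL
EF = SV/EDV * 100 = 102/168 * 100
EF = 60.71%


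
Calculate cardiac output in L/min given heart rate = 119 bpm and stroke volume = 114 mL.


CO = HR * SV
CO = 119 * 114 / 1000
CO = 13.57 L/min


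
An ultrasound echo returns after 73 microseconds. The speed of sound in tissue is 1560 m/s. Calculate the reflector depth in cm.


depth = c * t / 2
t = 73 us = 7.3000e-05 s
depth = 1560 * 7.3000e-05 / 2
depth = 0.05694 m = 5.694 cm


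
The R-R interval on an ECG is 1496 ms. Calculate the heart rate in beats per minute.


HR = 60 / RR_interval(s)
RR = 1496 ms = 1.496 s
HR = 60 / 1.496 = 40.11 bpm


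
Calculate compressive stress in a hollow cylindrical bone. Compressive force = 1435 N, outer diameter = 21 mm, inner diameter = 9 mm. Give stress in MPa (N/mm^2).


A = pi*(r_o^2 - r_i^2)
r_o = 10.5 mm, r_i = 4.5 mm
A = 282.743 mm^2
sigma = F/A = 1435 / 282.743
sigma = 5.075 MPa


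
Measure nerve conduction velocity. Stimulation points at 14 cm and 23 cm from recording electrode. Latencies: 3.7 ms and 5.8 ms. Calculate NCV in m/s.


Distance = (23 - 14) / 100 = 0.09 m
dt = (5.8 - 3.7) / 1000 = 0.0021 s
NCV = dist / dt = 42.86 m/s


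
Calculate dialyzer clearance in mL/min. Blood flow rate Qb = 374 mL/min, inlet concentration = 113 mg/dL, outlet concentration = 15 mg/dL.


K = Qb * (Cb_in - Cb_out) / Cb_in
K = 374 * (113 - 15) / 113
K = 324.4 mL/min


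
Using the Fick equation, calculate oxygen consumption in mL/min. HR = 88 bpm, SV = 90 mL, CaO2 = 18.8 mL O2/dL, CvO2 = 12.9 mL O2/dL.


CO = HR*SV = 88*90/1000 = 7.92 L/min
a-v O2 diff = 18.8 - 12.9 = 5.9 mL/dL
VO2 = CO * (CaO2-CvO2) * 10 dL/L
VO2 = 7.92 * 5.9 * 10
VO2 = 467.3 mL/min


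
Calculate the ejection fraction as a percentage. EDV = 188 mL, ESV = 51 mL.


SV = EDV - ESV = 188 - 51 = 137 mL
EF = SV/EDV * 100 = 137/188 * 100
EF = 72.87%


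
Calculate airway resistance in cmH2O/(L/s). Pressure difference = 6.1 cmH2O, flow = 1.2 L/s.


R = dP / flow
R = 6.1 / 1.2
R = 5.083 cmH2O/(L/s)


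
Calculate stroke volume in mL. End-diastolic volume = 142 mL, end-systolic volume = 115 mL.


SV = EDV - ESV
SV = 142 - 115
SV = 27 mL


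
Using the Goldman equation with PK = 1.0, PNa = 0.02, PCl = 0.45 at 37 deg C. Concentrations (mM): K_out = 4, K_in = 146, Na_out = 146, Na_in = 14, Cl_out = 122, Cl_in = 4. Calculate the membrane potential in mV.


Vm = (RT/F)*ln((PK*Ko + PNa*Nao + PCl*Cli)/(PK*Ki + PNa*Nai + PCl*Clo))
Numer = 8.72, Denom = 201.18
Vm = -83.88 mV


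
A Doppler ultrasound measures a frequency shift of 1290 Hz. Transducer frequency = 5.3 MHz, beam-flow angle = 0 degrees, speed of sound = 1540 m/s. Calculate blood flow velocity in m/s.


v = fd * c / (2 * f0 * cos(theta))
v = 1290 * 1540 / (2 * 5.3000e+06 * cos(0))
v = 0.1874 m/s


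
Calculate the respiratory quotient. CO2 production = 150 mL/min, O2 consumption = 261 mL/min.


RQ = VCO2 / VO2
RQ = 150 / 261
RQ = 0.5747


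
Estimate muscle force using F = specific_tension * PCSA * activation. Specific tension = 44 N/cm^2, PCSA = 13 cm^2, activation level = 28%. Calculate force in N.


F = sigma * PCSA * activation
F = 44 * 13 * 0.28
F = 160.2 N


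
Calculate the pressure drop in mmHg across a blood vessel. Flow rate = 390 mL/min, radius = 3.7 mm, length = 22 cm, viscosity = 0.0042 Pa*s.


dP = 8*mu*L*Q / (pi*r^4)
Q = 390 mL/min = 6.5e-06 m^3/s
dP = 81.6053 Pa = 81.6053 / 133.322 mmHg = 0.6121 mmHg


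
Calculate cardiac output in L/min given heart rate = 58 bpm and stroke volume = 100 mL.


CO = HR * SV
CO = 58 * 100 / 1000
CO = 5.8 L/min


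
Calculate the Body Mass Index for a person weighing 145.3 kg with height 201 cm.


BMI = weight / height^2
height = 201 cm = 2.01 m
BMI = 145.3 / 2.01^2
BMI = 35.96 kg/m^2


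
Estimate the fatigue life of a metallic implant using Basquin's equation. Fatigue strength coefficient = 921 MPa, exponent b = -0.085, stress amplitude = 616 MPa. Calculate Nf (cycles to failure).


sigma_a = sigma_f' * (2Nf)^b
2Nf = (sigma_a/sigma_f')^(1/b)
2Nf = (616/921)^(1/-0.085)
2Nf = 113.51313
Nf = 56.76


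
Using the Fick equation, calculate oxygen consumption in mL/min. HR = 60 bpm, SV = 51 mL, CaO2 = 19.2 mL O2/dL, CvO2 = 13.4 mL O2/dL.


CO = HR*SV = 60*51/1000 = 3.06 L/min
a-v O2 diff = 19.2 - 13.4 = 5.8 mL/dL
VO2 = CO * (CaO2-CvO2) * 10 dL/L
VO2 = 3.06 * 5.8 * 10
VO2 = 177.5 mL/min


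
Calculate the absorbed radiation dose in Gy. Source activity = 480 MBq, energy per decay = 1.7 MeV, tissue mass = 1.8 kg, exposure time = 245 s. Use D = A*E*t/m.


A = 480 MBq = 4.8000e+08 Bq
E = 1.7 MeV = 2.7234e-13 J
D = A*E*t/m = 4.8000e+08*2.7234e-13*245/1.8
D = 0.01779 Gy


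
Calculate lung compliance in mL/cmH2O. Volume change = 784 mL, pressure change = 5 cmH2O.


C = dV / dP
C = 784 / 5
C = 156.8 mL/cmH2O


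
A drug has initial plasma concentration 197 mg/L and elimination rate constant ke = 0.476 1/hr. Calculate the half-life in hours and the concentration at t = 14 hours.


t_half = ln(2) / ke = 0.693147 / 0.476 = 1.456 hr
C(t) = C0 * exp(-ke*t) = 197 * exp(-0.476*14)
C(14) = 0.2514 mg/L


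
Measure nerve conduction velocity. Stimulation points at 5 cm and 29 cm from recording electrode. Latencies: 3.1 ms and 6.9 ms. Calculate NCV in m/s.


Distance = (29 - 5) / 100 = 0.24 m
dt = (6.9 - 3.1) / 1000 = 0.0038 s
NCV = dist / dt = 63.16 m/s


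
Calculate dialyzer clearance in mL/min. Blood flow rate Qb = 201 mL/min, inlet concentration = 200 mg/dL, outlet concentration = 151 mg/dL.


K = Qb * (Cb_in - Cb_out) / Cb_in
K = 201 * (200 - 151) / 200
K = 49.24 mL/min


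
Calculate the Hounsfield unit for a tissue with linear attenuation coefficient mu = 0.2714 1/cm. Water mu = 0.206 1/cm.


HU = ((mu_tissue - mu_water) / mu_water) * 1000
HU = ((0.2714 - 0.206) / 0.206) * 1000
HU = 317.5


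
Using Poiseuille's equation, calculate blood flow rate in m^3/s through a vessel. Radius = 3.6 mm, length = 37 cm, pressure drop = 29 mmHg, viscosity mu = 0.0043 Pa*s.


Q = pi*r^4*dP / (8*mu*L)
r = 0.0036 m, L = 0.37 m
dP = 29 mmHg = 3866.338 Pa
Q = 1.6029e-04 m^3/s


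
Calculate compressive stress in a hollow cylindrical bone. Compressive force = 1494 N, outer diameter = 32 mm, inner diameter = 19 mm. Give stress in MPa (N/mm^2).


A = pi*(r_o^2 - r_i^2)
r_o = 16 mm, r_i = 9.5 mm
A = 520.719 mm^2
sigma = F/A = 1494 / 520.719
sigma = 2.869 MPa


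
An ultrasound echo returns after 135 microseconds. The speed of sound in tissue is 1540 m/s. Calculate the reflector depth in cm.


depth = c * t / 2
t = 135 us = 1.3500e-04 s
depth = 1540 * 1.3500e-04 / 2
depth = 0.10395 m = 10.395 cm


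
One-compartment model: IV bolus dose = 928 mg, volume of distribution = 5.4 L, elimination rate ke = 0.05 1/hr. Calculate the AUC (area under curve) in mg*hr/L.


C0 = Dose/Vd = 928/5.4 = 171.852 mg/L
AUC = C0/ke = 171.852/0.05
AUC = 3437 mg*hr/L


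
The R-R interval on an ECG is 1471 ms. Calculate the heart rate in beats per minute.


HR = 60 / RR_interval(s)
RR = 1471 ms = 1.471 s
HR = 60 / 1.471 = 40.79 bpm


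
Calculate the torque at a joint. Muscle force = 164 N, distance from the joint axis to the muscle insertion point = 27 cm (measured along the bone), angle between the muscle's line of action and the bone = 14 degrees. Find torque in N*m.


Torque = F * d * sin(theta)   (moment arm = d*sin(theta))
d = 27 cm = 0.27 m
Torque = 164 * 0.27 * sin(14)
Torque = 10.71 N*m


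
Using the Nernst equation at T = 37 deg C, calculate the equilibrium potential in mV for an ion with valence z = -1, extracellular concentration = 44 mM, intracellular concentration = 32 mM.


E = (RT/(zF)) * ln(C_out/C_in)
T = 37 + 273.15 = 310.15 K
E = (8.314 * 310.15 / (-1 * 96485)) * ln(44/32)
E = -8.511 mV


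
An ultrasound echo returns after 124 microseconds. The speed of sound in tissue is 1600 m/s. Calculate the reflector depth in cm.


depth = c * t / 2
t = 124 us = 1.2400e-04 s
depth = 1600 * 1.2400e-04 / 2
depth = 0.0992 m = 9.92 cm


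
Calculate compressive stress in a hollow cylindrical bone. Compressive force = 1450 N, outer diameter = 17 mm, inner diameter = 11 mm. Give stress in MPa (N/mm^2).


A = pi*(r_o^2 - r_i^2)
r_o = 8.5 mm, r_i = 5.5 mm
A = 131.947 mm^2
sigma = F/A = 1450 / 131.947
sigma = 10.99 MPa


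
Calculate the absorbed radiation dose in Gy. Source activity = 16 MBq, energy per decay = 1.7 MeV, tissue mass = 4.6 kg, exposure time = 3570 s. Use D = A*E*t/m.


A = 16 MBq = 1.6000e+07 Bq
E = 1.7 MeV = 2.7234e-13 J
D = A*E*t/m = 1.6000e+07*2.7234e-13*3570/4.6
D = 0.003382 Gy


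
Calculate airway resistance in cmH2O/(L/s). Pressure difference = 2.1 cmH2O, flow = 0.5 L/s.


R = dP / flow
R = 2.1 / 0.5
R = 4.2 cmH2O/(L/s)


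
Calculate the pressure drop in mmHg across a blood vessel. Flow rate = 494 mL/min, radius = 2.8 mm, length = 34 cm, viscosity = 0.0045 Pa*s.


dP = 8*mu*L*Q / (pi*r^4)
Q = 494 mL/min = 8.23333e-06 m^3/s
dP = 521.885 Pa = 521.885 / 133.322 mmHg = 3.914 mmHg


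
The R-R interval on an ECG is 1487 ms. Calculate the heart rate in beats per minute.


HR = 60 / RR_interval(s)
RR = 1487 ms = 1.487 s
HR = 60 / 1.487 = 40.35 bpm


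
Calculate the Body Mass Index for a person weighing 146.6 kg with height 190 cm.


BMI = weight / height^2
height = 190 cm = 1.9 m
BMI = 146.6 / 1.9^2
BMI = 40.61 kg/m^2


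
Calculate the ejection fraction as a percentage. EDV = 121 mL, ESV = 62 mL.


SV = EDV - ESV = 121 - 62 = 59 mL
EF = SV/EDV * 100 = 59/121 * 100
EF = 48.76%


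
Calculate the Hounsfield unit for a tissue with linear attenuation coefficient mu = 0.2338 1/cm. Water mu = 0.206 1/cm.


HU = ((mu_tissue - mu_water) / mu_water) * 1000
HU = ((0.2338 - 0.206) / 0.206) * 1000
HU = 135


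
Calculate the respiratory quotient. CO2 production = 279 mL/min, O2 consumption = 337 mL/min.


RQ = VCO2 / VO2
RQ = 279 / 337
RQ = 0.8279


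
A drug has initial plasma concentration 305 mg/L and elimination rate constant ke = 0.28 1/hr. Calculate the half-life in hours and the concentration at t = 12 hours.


t_half = ln(2) / ke = 0.693147 / 0.28 = 2.476 hr
C(t) = C0 * exp(-ke*t) = 305 * exp(-0.28*12)
C(12) = 10.59 mg/L


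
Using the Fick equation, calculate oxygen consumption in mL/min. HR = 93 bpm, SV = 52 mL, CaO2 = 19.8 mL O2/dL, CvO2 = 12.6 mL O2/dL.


CO = HR*SV = 93*52/1000 = 4.836 L/min
a-v O2 diff = 19.8 - 12.6 = 7.2 mL/dL
VO2 = CO * (CaO2-CvO2) * 10 dL/L
VO2 = 4.836 * 7.2 * 10
VO2 = 348.2 mL/min


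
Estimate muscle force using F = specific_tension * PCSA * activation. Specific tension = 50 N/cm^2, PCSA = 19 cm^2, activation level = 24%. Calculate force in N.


F = sigma * PCSA * activation
F = 50 * 19 * 0.24
F = 228 N


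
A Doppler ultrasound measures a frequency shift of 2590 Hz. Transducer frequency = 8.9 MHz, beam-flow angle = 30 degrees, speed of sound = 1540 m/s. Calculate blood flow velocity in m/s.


v = fd * c / (2 * f0 * cos(theta))
v = 2590 * 1540 / (2 * 8.9000e+06 * cos(30))
v = 0.2587 m/s


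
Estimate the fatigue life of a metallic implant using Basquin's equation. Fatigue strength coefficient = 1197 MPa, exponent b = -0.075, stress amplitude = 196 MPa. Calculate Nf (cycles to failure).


sigma_a = sigma_f' * (2Nf)^b
2Nf = (sigma_a/sigma_f')^(1/b)
2Nf = (196/1197)^(1/-0.075)
2Nf = 3.0049763e+10
Nf = 1.5025e+10


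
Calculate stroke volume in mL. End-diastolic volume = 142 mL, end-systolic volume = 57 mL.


SV = EDV - ESV
SV = 142 - 57
SV = 85 mL


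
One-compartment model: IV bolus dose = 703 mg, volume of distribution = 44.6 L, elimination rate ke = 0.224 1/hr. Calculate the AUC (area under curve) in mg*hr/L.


C0 = Dose/Vd = 703/44.6 = 15.7623 mg/L
AUC = C0/ke = 15.7623/0.224
AUC = 70.37 mg*hr/L


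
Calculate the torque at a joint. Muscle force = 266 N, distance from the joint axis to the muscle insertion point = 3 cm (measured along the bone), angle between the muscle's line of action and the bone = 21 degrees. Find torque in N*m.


Torque = F * d * sin(theta)   (moment arm = d*sin(theta))
d = 3 cm = 0.03 m
Torque = 266 * 0.03 * sin(21)
Torque = 2.86 N*m


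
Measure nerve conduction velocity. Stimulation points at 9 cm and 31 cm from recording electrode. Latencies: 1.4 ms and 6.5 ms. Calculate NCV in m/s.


Distance = (31 - 9) / 100 = 0.22 m
dt = (6.5 - 1.4) / 1000 = 0.0051 s
NCV = dist / dt = 43.14 m/s


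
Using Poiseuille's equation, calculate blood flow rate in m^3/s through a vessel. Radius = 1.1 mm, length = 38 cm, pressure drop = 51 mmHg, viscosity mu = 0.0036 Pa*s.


Q = pi*r^4*dP / (8*mu*L)
r = 0.0011 m, L = 0.38 m
dP = 51 mmHg = 6799.422 Pa
Q = 2.8577e-06 m^3/s


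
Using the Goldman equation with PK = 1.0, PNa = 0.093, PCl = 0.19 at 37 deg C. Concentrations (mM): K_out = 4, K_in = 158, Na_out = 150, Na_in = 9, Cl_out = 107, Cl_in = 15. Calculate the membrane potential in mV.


Vm = (RT/F)*ln((PK*Ko + PNa*Nao + PCl*Cli)/(PK*Ki + PNa*Nai + PCl*Clo))
Numer = 20.8, Denom = 179.167
Vm = -57.55 mV


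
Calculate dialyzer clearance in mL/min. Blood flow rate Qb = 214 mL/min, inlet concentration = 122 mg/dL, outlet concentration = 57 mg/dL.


K = Qb * (Cb_in - Cb_out) / Cb_in
K = 214 * (122 - 57) / 122
K = 114 mL/min


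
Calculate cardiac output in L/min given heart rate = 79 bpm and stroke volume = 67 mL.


CO = HR * SV
CO = 79 * 67 / 1000
CO = 5.293 L/min


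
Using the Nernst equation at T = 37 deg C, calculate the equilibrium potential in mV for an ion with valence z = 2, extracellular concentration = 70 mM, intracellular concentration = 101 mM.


E = (RT/(zF)) * ln(C_out/C_in)
T = 37 + 273.15 = 310.15 K
E = (8.314 * 310.15 / (2 * 96485)) * ln(70/101)
E = -4.899 mV


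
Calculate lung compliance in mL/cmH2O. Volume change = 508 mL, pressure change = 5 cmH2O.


C = dV / dP
C = 508 / 5
C = 101.6 mL/cmH2O


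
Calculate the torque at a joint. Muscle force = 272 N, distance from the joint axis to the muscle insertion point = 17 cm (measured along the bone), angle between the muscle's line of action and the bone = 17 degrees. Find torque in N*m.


Torque = F * d * sin(theta)   (moment arm = d*sin(theta))
d = 17 cm = 0.17 m
Torque = 272 * 0.17 * sin(17)
Torque = 13.52 N*m


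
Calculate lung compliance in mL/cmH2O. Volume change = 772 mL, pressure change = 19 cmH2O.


C = dV / dP
C = 772 / 19
C = 40.63 mL/cmH2O


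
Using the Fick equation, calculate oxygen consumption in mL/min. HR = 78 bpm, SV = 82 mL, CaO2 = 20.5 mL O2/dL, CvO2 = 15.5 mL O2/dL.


CO = HR*SV = 78*82/1000 = 6.396 L/min
a-v O2 diff = 20.5 - 15.5 = 5 mL/dL
VO2 = CO * (CaO2-CvO2) * 10 dL/L
VO2 = 6.396 * 5 * 10
VO2 = 319.8 mL/min


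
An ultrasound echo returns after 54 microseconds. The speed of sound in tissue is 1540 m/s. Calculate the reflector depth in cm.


depth = c * t / 2
t = 54 us = 5.4000e-05 s
depth = 1540 * 5.4000e-05 / 2
depth = 0.04158 m = 4.158 cm


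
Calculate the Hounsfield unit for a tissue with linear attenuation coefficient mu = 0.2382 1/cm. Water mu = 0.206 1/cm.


HU = ((mu_tissue - mu_water) / mu_water) * 1000
HU = ((0.2382 - 0.206) / 0.206) * 1000
HU = 156.3


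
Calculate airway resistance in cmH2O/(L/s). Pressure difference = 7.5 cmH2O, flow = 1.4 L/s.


R = dP / flow
R = 7.5 / 1.4
R = 5.357 cmH2O/(L/s)


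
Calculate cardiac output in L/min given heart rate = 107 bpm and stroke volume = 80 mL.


CO = HR * SV
CO = 107 * 80 / 1000
CO = 8.56 L/min


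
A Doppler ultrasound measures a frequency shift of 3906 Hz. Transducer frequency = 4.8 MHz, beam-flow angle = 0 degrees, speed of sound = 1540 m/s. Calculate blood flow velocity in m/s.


v = fd * c / (2 * f0 * cos(theta))
v = 3906 * 1540 / (2 * 4.8000e+06 * cos(0))
v = 0.6266 m/s


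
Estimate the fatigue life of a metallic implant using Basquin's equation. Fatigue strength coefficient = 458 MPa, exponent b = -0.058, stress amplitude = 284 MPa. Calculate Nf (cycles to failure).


sigma_a = sigma_f' * (2Nf)^b
2Nf = (sigma_a/sigma_f')^(1/b)
2Nf = (284/458)^(1/-0.058)
2Nf = 3787.9037
Nf = 1894


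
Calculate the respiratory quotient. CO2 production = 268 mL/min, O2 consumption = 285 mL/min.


RQ = VCO2 / VO2
RQ = 268 / 285
RQ = 0.9404


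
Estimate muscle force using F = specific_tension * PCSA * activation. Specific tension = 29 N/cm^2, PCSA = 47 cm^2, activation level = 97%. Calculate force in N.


F = sigma * PCSA * activation
F = 29 * 47 * 0.97
F = 1322 N


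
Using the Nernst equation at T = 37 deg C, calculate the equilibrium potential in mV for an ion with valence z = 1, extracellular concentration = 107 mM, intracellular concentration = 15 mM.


E = (RT/(zF)) * ln(C_out/C_in)
T = 37 + 273.15 = 310.15 K
E = (8.314 * 310.15 / (1 * 96485)) * ln(107/15)
E = 52.51 mV


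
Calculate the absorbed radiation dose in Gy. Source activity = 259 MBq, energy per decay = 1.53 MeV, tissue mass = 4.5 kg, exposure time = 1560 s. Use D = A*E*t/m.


A = 259 MBq = 2.5900e+08 Bq
E = 1.53 MeV = 2.45106e-13 J
D = A*E*t/m = 2.5900e+08*2.45106e-13*1560/4.5
D = 0.02201 Gy


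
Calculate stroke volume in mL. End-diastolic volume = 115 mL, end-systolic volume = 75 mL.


SV = EDV - ESV
SV = 115 - 75
SV = 40 mL


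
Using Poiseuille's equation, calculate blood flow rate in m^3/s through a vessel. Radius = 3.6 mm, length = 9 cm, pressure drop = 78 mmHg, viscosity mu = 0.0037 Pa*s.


Q = pi*r^4*dP / (8*mu*L)
r = 0.0036 m, L = 0.09 m
dP = 78 mmHg = 10399.116 Pa
Q = 0.00206 m^3/s


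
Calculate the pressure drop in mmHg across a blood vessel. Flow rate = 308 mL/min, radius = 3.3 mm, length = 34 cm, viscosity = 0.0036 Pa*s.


dP = 8*mu*L*Q / (pi*r^4)
Q = 308 mL/min = 5.13333e-06 m^3/s
dP = 134.916 Pa = 134.916 / 133.322 mmHg = 1.012 mmHg


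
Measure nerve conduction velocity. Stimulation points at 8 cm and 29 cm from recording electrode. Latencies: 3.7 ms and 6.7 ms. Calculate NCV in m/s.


Distance = (29 - 8) / 100 = 0.21 m
dt = (6.7 - 3.7) / 1000 = 0.003 s
NCV = dist / dt = 70 m/s


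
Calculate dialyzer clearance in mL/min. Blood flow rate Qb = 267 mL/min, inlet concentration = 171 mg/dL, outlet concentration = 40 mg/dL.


K = Qb * (Cb_in - Cb_out) / Cb_in
K = 267 * (171 - 40) / 171
K = 204.5 mL/min


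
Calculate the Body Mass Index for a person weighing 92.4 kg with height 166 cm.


BMI = weight / height^2
height = 166 cm = 1.66 m
BMI = 92.4 / 1.66^2
BMI = 33.53 kg/m^2


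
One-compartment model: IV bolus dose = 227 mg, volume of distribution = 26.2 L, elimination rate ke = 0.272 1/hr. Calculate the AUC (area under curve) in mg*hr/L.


C0 = Dose/Vd = 227/26.2 = 8.66412 mg/L
AUC = C0/ke = 8.66412/0.272
AUC = 31.85 mg*hr/L


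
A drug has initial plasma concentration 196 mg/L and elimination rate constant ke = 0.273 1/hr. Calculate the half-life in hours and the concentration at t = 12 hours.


t_half = ln(2) / ke = 0.693147 / 0.273 = 2.539 hr
C(t) = C0 * exp(-ke*t) = 196 * exp(-0.273*12)
C(12) = 7.405 mg/L


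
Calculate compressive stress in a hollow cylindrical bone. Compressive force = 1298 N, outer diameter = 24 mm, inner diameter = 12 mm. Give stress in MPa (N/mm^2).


A = pi*(r_o^2 - r_i^2)
r_o = 12 mm, r_i = 6 mm
A = 339.292 mm^2
sigma = F/A = 1298 / 339.292
sigma = 3.826 MPa


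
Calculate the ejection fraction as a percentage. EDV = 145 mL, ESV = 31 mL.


SV = EDV - ESV = 145 - 31 = 114 mL
EF = SV/EDV * 100 = 114/145 * 100
EF = 78.62%


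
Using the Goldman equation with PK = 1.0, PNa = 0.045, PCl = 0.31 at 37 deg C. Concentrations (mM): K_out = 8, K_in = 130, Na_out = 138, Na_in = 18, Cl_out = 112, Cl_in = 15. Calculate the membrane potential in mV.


Vm = (RT/F)*ln((PK*Ko + PNa*Nao + PCl*Cli)/(PK*Ki + PNa*Nai + PCl*Clo))
Numer = 18.86, Denom = 165.53
Vm = -58.05 mV


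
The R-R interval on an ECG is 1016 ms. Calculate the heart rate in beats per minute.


HR = 60 / RR_interval(s)
RR = 1016 ms = 1.016 s
HR = 60 / 1.016 = 59.06 bpm


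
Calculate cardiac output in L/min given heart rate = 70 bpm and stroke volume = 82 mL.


CO = HR * SV
CO = 70 * 82 / 1000
CO = 5.74 L/min


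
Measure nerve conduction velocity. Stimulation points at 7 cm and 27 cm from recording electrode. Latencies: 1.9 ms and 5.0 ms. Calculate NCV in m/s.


Distance = (27 - 7) / 100 = 0.2 m
dt = (5.0 - 1.9) / 1000 = 0.0031 s
NCV = dist / dt = 64.52 m/s


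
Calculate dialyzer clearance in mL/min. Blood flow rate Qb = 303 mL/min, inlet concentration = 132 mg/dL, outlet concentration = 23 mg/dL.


K = Qb * (Cb_in - Cb_out) / Cb_in
K = 303 * (132 - 23) / 132
K = 250.2 mL/min


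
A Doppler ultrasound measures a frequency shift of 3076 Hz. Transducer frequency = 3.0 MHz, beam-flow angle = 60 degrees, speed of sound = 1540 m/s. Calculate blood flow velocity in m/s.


v = fd * c / (2 * f0 * cos(theta))
v = 3076 * 1540 / (2 * 3.0000e+06 * cos(60))
v = 1.579 m/s


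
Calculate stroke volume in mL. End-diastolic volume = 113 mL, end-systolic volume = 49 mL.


SV = EDV - ESV
SV = 113 - 49
SV = 64 mL


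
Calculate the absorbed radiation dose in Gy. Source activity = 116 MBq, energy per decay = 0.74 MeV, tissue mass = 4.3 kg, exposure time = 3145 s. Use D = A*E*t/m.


A = 116 MBq = 1.1600e+08 Bq
E = 0.74 MeV = 1.18548e-13 J
D = A*E*t/m = 1.1600e+08*1.18548e-13*3145/4.3
D = 0.01006 Gy


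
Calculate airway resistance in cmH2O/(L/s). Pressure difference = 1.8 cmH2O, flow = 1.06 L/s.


R = dP / flow
R = 1.8 / 1.06
R = 1.698 cmH2O/(L/s)


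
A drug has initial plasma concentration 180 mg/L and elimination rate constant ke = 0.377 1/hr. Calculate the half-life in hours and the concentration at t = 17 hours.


t_half = ln(2) / ke = 0.693147 / 0.377 = 1.839 hr
C(t) = C0 * exp(-ke*t) = 180 * exp(-0.377*17)
C(17) = 0.2964 mg/L


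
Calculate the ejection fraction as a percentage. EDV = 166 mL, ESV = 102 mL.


SV = EDV - ESV = 166 - 102 = 64 mL
EF = SV/EDV * 100 = 64/166 * 100
EF = 38.55%


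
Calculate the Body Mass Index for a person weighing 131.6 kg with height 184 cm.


BMI = weight / height^2
height = 184 cm = 1.84 m
BMI = 131.6 / 1.84^2
BMI = 38.87 kg/m^2


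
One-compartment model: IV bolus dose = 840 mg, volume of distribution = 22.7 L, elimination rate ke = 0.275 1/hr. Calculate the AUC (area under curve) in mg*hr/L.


C0 = Dose/Vd = 840/22.7 = 37.0044 mg/L
AUC = C0/ke = 37.0044/0.275
AUC = 134.6 mg*hr/L


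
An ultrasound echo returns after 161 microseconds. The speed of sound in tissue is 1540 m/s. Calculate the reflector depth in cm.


depth = c * t / 2
t = 161 us = 1.6100e-04 s
depth = 1540 * 1.6100e-04 / 2
depth = 0.12397 m = 12.397 cm


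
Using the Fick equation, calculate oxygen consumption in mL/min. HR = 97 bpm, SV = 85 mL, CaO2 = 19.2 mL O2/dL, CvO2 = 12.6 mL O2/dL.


CO = HR*SV = 97*85/1000 = 8.245 L/min
a-v O2 diff = 19.2 - 12.6 = 6.6 mL/dL
VO2 = CO * (CaO2-CvO2) * 10 dL/L
VO2 = 8.245 * 6.6 * 10
VO2 = 544.2 mL/min


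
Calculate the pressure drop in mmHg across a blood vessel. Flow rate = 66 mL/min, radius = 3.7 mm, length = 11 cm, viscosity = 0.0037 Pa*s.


dP = 8*mu*L*Q / (pi*r^4)
Q = 66 mL/min = 1.1e-06 m^3/s
dP = 6.08303 Pa = 6.08303 / 133.322 mmHg = 0.04563 mmHg


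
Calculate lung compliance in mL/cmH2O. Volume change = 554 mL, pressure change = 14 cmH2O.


C = dV / dP
C = 554 / 14
C = 39.57 mL/cmH2O


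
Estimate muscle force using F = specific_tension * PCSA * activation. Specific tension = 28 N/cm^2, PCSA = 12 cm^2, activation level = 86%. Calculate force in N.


F = sigma * PCSA * activation
F = 28 * 12 * 0.86
F = 289 N


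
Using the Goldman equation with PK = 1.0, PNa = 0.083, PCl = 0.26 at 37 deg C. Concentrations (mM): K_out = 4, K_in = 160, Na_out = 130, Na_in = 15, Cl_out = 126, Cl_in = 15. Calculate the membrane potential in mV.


Vm = (RT/F)*ln((PK*Ko + PNa*Nao + PCl*Cli)/(PK*Ki + PNa*Nai + PCl*Clo))
Numer = 18.69, Denom = 194.005
Vm = -62.53 mV


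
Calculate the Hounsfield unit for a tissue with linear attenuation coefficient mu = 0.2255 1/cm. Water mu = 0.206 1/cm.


HU = ((mu_tissue - mu_water) / mu_water) * 1000
HU = ((0.2255 - 0.206) / 0.206) * 1000
HU = 94.66


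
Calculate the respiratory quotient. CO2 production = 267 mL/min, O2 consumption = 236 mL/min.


RQ = VCO2 / VO2
RQ = 267 / 236
RQ = 1.131


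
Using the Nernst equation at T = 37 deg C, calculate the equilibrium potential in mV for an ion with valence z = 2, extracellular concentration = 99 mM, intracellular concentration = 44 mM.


E = (RT/(zF)) * ln(C_out/C_in)
T = 37 + 273.15 = 310.15 K
E = (8.314 * 310.15 / (2 * 96485)) * ln(99/44)
E = 10.84 mV


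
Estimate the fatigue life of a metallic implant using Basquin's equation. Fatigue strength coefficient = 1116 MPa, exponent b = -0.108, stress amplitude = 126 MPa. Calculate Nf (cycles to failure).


sigma_a = sigma_f' * (2Nf)^b
2Nf = (sigma_a/sigma_f')^(1/b)
2Nf = (126/1116)^(1/-0.108)
2Nf = 5.9052392e+08
Nf = 2.9526e+08


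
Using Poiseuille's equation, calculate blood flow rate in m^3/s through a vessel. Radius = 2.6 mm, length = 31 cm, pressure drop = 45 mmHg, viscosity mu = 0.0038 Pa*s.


Q = pi*r^4*dP / (8*mu*L)
r = 0.0026 m, L = 0.31 m
dP = 45 mmHg = 5999.49 Pa
Q = 9.1395e-05 m^3/s


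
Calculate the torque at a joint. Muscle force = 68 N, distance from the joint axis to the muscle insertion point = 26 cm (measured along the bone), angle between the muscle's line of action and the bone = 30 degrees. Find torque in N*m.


Torque = F * d * sin(theta)   (moment arm = d*sin(theta))
d = 26 cm = 0.26 m
Torque = 68 * 0.26 * sin(30)
Torque = 8.84 N*m


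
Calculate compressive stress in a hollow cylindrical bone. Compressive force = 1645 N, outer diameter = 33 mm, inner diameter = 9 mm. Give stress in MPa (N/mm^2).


A = pi*(r_o^2 - r_i^2)
r_o = 16.5 mm, r_i = 4.5 mm
A = 791.681 mm^2
sigma = F/A = 1645 / 791.681
sigma = 2.078 MPa


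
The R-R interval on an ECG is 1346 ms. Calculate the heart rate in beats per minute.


HR = 60 / RR_interval(s)
RR = 1346 ms = 1.346 s
HR = 60 / 1.346 = 44.58 bpm


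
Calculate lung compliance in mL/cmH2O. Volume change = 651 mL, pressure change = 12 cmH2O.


C = dV / dP
C = 651 / 12
C = 54.25 mL/cmH2O


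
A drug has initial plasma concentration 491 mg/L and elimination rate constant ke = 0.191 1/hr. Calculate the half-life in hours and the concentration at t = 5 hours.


t_half = ln(2) / ke = 0.693147 / 0.191 = 3.629 hr
C(t) = C0 * exp(-ke*t) = 491 * exp(-0.191*5)
C(5) = 188.9 mg/L


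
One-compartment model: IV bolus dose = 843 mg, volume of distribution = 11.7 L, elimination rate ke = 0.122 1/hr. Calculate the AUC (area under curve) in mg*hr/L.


C0 = Dose/Vd = 843/11.7 = 72.0513 mg/L
AUC = C0/ke = 72.0513/0.122
AUC = 590.6 mg*hr/L


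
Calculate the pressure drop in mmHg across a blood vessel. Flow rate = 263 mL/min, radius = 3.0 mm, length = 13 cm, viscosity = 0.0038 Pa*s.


dP = 8*mu*L*Q / (pi*r^4)
Q = 263 mL/min = 4.38333e-06 m^3/s
dP = 68.0748 Pa = 68.0748 / 133.322 mmHg = 0.5106 mmHg


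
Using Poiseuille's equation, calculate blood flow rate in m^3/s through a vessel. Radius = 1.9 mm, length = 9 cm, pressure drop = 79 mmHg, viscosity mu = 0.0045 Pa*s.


Q = pi*r^4*dP / (8*mu*L)
r = 0.0019 m, L = 0.09 m
dP = 79 mmHg = 10532.438 Pa
Q = 1.3309e-04 m^3/s


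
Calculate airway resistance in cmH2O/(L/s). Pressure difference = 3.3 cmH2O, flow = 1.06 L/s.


R = dP / flow
R = 3.3 / 1.06
R = 3.113 cmH2O/(L/s)


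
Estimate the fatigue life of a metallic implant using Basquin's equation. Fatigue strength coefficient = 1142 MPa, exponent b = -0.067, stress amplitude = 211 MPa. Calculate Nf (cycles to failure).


sigma_a = sigma_f' * (2Nf)^b
2Nf = (sigma_a/sigma_f')^(1/b)
2Nf = (211/1142)^(1/-0.067)
2Nf = 8.8312994e+10
Nf = 4.4156e+10


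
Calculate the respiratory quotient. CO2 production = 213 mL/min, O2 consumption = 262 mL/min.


RQ = VCO2 / VO2
RQ = 213 / 262
RQ = 0.813


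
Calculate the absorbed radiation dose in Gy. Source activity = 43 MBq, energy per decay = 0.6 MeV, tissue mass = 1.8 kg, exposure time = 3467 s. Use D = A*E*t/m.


A = 43 MBq = 4.3000e+07 Bq
E = 0.6 MeV = 9.612e-14 J
D = A*E*t/m = 4.3000e+07*9.612e-14*3467/1.8
D = 0.007961 Gy


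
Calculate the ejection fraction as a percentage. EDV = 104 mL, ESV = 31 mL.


SV = EDV - ESV = 104 - 31 = 73 mL
EF = SV/EDV * 100 = 73/104 * 100
EF = 70.19%


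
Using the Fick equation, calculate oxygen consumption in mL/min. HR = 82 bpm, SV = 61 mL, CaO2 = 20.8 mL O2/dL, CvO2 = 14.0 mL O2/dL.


CO = HR*SV = 82*61/1000 = 5.002 L/min
a-v O2 diff = 20.8 - 14.0 = 6.8 mL/dL
VO2 = CO * (CaO2-CvO2) * 10 dL/L
VO2 = 5.002 * 6.8 * 10
VO2 = 340.1 mL/min


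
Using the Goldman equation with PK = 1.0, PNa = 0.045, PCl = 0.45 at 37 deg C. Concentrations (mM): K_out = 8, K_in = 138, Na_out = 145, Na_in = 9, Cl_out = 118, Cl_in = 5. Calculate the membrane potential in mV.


Vm = (RT/F)*ln((PK*Ko + PNa*Nao + PCl*Cli)/(PK*Ki + PNa*Nai + PCl*Clo))
Numer = 16.775, Denom = 191.505
Vm = -65.08 mV


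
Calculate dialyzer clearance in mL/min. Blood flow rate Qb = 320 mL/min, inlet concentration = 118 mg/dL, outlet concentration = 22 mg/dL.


K = Qb * (Cb_in - Cb_out) / Cb_in
K = 320 * (118 - 22) / 118
K = 260.3 mL/min


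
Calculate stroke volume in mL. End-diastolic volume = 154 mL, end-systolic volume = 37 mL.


SV = EDV - ESV
SV = 154 - 37
SV = 117 mL


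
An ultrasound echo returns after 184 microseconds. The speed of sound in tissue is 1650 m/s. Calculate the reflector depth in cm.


depth = c * t / 2
t = 184 us = 1.8400e-04 s
depth = 1650 * 1.8400e-04 / 2
depth = 0.1518 m = 15.18 cm


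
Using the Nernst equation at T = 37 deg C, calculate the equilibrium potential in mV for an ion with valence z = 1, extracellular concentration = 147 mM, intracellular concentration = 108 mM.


E = (RT/(zF)) * ln(C_out/C_in)
T = 37 + 273.15 = 310.15 K
E = (8.314 * 310.15 / (1 * 96485)) * ln(147/108)
E = 8.239 mV


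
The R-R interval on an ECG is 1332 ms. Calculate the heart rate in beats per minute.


HR = 60 / RR_interval(s)
RR = 1332 ms = 1.332 s
HR = 60 / 1.332 = 45.05 bpm


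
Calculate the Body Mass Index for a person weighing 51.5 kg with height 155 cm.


BMI = weight / height^2
height = 155 cm = 1.55 m
BMI = 51.5 / 1.55^2
BMI = 21.44 kg/m^2


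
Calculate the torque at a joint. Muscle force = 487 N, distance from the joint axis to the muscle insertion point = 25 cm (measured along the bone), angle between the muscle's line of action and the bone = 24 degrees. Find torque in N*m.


Torque = F * d * sin(theta)   (moment arm = d*sin(theta))
d = 25 cm = 0.25 m
Torque = 487 * 0.25 * sin(24)
Torque = 49.52 N*m
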